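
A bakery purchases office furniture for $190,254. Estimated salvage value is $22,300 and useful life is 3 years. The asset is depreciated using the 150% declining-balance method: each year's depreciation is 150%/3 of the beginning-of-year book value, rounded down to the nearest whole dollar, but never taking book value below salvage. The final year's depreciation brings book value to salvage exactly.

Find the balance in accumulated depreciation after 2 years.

Depreciable base = $190,254 − $22,300 = $167,954.
Year 1: ⌊$190,254 × 150%/3⌋ = $95,127. Book value $95,127.
Year 2: ⌊$95,127 × 150%/3⌋ = $47,563. Book value $47,564.
Accumulated through year 2 = $190,254 − $47,564 = $142,690.

$142,690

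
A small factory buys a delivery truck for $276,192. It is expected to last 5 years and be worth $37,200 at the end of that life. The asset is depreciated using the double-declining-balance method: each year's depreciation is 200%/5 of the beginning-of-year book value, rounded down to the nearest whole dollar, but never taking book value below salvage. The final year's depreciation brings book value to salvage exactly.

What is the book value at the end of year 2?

Depreciable base = $276,192 − $37,200 = $238,992.
Year 1: ⌊$276,192 × 200%/5⌋ = $110,476. Book value $165,716.
Year 2: ⌊$165,716 × 200%/5⌋ = $66,286. Book value $99,430.

$99,430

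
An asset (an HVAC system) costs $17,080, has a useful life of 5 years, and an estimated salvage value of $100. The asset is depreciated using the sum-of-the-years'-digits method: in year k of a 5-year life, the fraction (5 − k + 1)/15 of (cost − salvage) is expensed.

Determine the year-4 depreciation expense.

Depreciable base = $17,080 − $100 = $16,980.
Sum of the years' digits = 5+4+3+2+1 = 15.
Year 1: $16,980 × 5/15 = $5,660. Book value $11,420.
Year 2: $16,980 × 4/15 = $4,528. Book value $6,892.
Year 3: $16,980 × 3/15 = $3,396. Book value $3,496.
Year 4: $16,980 × 2/15 = $2,264. Book value $1,232.

$2,264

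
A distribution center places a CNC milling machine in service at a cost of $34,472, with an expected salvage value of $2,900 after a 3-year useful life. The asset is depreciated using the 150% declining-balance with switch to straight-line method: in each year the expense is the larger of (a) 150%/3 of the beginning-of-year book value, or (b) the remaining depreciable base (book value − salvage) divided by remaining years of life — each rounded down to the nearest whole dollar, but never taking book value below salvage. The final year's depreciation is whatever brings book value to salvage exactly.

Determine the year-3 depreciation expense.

Depreciable base = $34,472 − $2,900 = $31,572.
Year 1: DB = ⌊$34,472 × 150%/3⌋ = $17,236; SL = ⌊$31,572/3⌋ = $10,524 → take DB $17,236. Book value $17,236.
Year 2: DB = ⌊$17,236 × 150%/3⌋ = $8,618; SL = ⌊$14,336/2⌋ = $7,168 → take DB $8,618. Book value $8,618.
Year 3 (final): $8,618 − $2,900 = $5,718. Book value $2,900.

$5,718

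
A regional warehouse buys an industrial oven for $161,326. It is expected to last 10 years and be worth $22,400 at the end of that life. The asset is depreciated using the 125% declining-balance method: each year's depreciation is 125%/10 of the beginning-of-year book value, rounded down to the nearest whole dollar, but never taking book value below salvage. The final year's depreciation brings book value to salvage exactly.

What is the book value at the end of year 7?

$63,354

Depreciable base = $161,326 − $22,400 = $138,926.
Year 1: ⌊$161,326 × 125%/10⌋ = $20,165. Book value $141,161.
Year 2: ⌊$141,161 × 125%/10⌋ = $17,645. Book value $123,516.
Year 3: ⌊$123,516 × 125%/10⌋ = $15,439. Book value $108,077.
Year 4: ⌊$108,077 × 125%/10⌋ = $13,509. Book value $94,568.
Year 5: ⌊$94,568 × 125%/10⌋ = $11,821. Book value $82,747.
Year 6: ⌊$82,747 × 125%/10⌋ = $10,343. Book value $72,404.
Year 7: ⌊$72,404 × 125%/10⌋ = $9,050. Book value $63,354.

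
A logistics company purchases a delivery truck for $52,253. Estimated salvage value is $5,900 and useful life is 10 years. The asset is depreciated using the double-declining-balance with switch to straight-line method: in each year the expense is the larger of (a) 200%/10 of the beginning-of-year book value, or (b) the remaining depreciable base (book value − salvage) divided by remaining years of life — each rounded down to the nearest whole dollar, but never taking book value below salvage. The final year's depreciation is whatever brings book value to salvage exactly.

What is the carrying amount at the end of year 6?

$13,700

Depreciable base = $52,253 − $5,900 = $46,353.
Year 1: DB = ⌊$52,253 × 200%/10⌋ = $10,450; SL = ⌊$46,353/10⌋ = $4,635 → take DB $10,450. Book value $41,803.
Year 2: DB = ⌊$41,803 × 200%/10⌋ = $8,360; SL = ⌊$35,903/9⌋ = $3,989 → take DB $8,360. Book value $33,443.
Year 3: DB = ⌊$33,443 × 200%/10⌋ = $6,688; SL = ⌊$27,543/8⌋ = $3,442 → take DB $6,688. Book value $26,755.
Year 4: DB = ⌊$26,755 × 200%/10⌋ = $5,351; SL = ⌊$20,855/7⌋ = $2,979 → take DB $5,351. Book value $21,404.
Year 5: DB = ⌊$21,404 × 200%/10⌋ = $4,280; SL = ⌊$15,504/6⌋ = $2,584 → take DB $4,280. Book value $17,124.
Year 6: DB = ⌊$17,124 × 200%/10⌋ = $3,424; SL = ⌊$11,224/5⌋ = $2,244 → take DB $3,424. Book value $13,700.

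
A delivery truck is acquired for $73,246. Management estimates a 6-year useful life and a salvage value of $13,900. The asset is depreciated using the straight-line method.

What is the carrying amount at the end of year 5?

Depreciable base = $73,246 − $13,900 = $59,346.
Annual expense = $59,346 / 6 = $9,891.
End of year 1: book value $63,355.
End of year 2: book value $53,464.
End of year 3: book value $43,573.
End of year 4: book value $33,682.
End of year 5: book value $23,791.

$23,791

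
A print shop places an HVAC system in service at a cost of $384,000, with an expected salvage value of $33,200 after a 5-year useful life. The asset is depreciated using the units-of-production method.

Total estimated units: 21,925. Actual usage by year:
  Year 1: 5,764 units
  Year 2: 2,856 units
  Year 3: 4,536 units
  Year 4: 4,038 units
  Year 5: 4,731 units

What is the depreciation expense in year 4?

Depreciable base = $384,000 − $33,200 = $350,800.
Rate = $350,800 / 21,925 units = $16 per unit.
Year 1: 5,764 × $16 = $92,224. Book value $291,776.
Year 2: 2,856 × $16 = $45,696. Book value $246,080.
Year 3: 4,536 × $16 = $72,576. Book value $173,504.
Year 4: 4,038 × $16 = $64,608. Book value $108,896.

$64,608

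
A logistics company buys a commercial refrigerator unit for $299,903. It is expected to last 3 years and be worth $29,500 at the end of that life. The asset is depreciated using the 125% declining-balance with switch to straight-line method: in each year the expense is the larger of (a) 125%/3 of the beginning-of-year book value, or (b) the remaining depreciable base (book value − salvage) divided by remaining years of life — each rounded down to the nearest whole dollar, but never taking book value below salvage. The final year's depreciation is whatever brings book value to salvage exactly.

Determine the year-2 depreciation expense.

$72,893

Depreciable base = $299,903 − $29,500 = $270,403.
Year 1: DB = ⌊$299,903 × 125%/3⌋ = $124,959; SL = ⌊$270,403/3⌋ = $90,134 → take DB $124,959. Book value $174,944.
Year 2: DB = ⌊$174,944 × 125%/3⌋ = $72,893; SL = ⌊$145,444/2⌋ = $72,722 → take DB $72,893. Book value $102,051.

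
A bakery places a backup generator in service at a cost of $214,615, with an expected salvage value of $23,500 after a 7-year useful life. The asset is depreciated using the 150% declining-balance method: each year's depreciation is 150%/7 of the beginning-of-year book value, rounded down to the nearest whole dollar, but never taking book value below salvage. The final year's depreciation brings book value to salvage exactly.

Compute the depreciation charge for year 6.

Depreciable base = $214,615 − $23,500 = $191,115.
Year 1: ⌊$214,615 × 150%/7⌋ = $45,988. Book value $168,627.
Year 2: ⌊$168,627 × 150%/7⌋ = $36,134. Book value $132,493.
Year 3: ⌊$132,493 × 150%/7⌋ = $28,391. Book value $104,102.
Year 4: ⌊$104,102 × 150%/7⌋ = $22,307. Book value $81,795.
Year 5: ⌊$81,795 × 150%/7⌋ = $17,527. Book value $64,268.
Year 6: ⌊$64,268 × 150%/7⌋ = $13,771. Book value $50,497.

$13,771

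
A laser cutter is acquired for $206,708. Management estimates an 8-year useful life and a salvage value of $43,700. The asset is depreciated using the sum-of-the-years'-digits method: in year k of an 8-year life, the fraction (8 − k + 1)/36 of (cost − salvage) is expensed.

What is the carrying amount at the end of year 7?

Depreciable base = $206,708 − $43,700 = $163,008.
Sum of the years' digits = 8+7+6+5+4+3+2+1 = 36.
Year 1: $163,008 × 8/36 = $36,224. Book value $170,484.
Year 2: $163,008 × 7/36 = $31,696. Book value $138,788.
Year 3: $163,008 × 6/36 = $27,168. Book value $111,620.
Year 4: $163,008 × 5/36 = $22,640. Book value $88,980.
Year 5: $163,008 × 4/36 = $18,112. Book value $70,868.
Year 6: $163,008 × 3/36 = $13,584. Book value $57,284.
Year 7: $163,008 × 2/36 = $9,056. Book value $48,228.

$48,228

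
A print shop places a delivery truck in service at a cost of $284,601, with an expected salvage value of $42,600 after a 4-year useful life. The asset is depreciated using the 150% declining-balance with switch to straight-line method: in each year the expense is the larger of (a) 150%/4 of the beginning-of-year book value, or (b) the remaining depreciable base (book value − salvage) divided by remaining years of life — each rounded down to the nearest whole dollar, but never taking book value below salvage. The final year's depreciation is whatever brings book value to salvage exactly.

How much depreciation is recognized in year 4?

Depreciable base = $284,601 − $42,600 = $242,001.
Year 1: DB = ⌊$284,601 × 150%/4⌋ = $106,725; SL = ⌊$242,001/4⌋ = $60,500 → take DB $106,725. Book value $177,876.
Year 2: DB = ⌊$177,876 × 150%/4⌋ = $66,703; SL = ⌊$135,276/3⌋ = $45,092 → take DB $66,703. Book value $111,173.
Year 3: DB = ⌊$111,173 × 150%/4⌋ = $41,689; SL = ⌊$68,573/2⌋ = $34,286 → take DB $41,689. Book value $69,484.
Year 4 (final): $69,484 − $42,600 = $26,884. Book value $42,600.

$26,884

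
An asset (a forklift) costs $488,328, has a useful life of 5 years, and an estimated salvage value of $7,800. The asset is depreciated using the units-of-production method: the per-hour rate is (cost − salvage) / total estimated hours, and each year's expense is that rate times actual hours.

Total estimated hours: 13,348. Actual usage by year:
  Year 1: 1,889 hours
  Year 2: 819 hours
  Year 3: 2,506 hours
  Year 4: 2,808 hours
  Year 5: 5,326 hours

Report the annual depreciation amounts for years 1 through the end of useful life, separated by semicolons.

Depreciable base = $488,328 − $7,800 = $480,528.
Rate = $480,528 / 13,348 hours = $36 per hour.
Year 1: 1,889 × $36 = $68,004. Book value $420,324.
Year 2: 819 × $36 = $29,484. Book value $390,840.
Year 3: 2,506 × $36 = $90,216. Book value $300,624.
Year 4: 2,808 × $36 = $101,088. Book value $199,536.
Year 5: 5,326 × $36 = $191,736. Book value $7,800.

$68,004; $29,484; $90,216; $101,088; $191,736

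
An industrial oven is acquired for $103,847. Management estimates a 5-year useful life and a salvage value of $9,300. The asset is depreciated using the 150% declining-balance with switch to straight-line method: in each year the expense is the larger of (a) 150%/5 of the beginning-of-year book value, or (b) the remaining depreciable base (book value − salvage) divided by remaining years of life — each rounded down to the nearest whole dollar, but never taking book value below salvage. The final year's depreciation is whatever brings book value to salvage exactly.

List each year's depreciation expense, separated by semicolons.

Depreciable base = $103,847 − $9,300 = $94,547.
Year 1: DB = ⌊$103,847 × 150%/5⌋ = $31,154; SL = ⌊$94,547/5⌋ = $18,909 → take DB $31,154. Book value $72,693.
Year 2: DB = ⌊$72,693 × 150%/5⌋ = $21,807; SL = ⌊$63,393/4⌋ = $15,848 → take DB $21,807. Book value $50,886.
Year 3: DB = ⌊$50,886 × 150%/5⌋ = $15,265; SL = ⌊$41,586/3⌋ = $13,862 → take DB $15,265. Book value $35,621.
Year 4: DB = ⌊$35,621 × 150%/5⌋ = $10,686; SL = ⌊$26,321/2⌋ = $13,160 → take SL $13,160. Book value $22,461.
Year 5 (final): $22,461 − $9,300 = $13,161. Book value $9,300.

$31,154; $21,807; $15,265; $13,160; $13,161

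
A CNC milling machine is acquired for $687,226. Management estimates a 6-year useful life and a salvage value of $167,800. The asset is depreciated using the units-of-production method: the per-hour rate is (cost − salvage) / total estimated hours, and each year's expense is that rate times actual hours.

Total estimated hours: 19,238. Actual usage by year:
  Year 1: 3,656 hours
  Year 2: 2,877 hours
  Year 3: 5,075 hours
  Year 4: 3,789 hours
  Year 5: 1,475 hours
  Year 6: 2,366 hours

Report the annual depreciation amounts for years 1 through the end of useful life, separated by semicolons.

Depreciable base = $687,226 − $167,800 = $519,426.
Rate = $519,426 / 19,238 hours = $27 per hour.
Year 1: 3,656 × $27 = $98,712. Book value $588,514.
Year 2: 2,877 × $27 = $77,679. Book value $510,835.
Year 3: 5,075 × $27 = $137,025. Book value $373,810.
Year 4: 3,789 × $27 = $102,303. Book value $271,507.
Year 5: 1,475 × $27 = $39,825. Book value $231,682.
Year 6: 2,366 × $27 = $63,882. Book value $167,800.

$98,712; $77,679; $137,025; $102,303; $39,825; $63,882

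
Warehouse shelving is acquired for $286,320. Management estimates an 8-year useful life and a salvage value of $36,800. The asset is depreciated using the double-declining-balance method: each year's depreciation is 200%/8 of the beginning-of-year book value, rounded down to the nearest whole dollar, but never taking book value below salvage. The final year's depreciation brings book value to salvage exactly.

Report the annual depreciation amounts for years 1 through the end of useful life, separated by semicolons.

Depreciable base = $286,320 − $36,800 = $249,520.
Year 1: ⌊$286,320 × 200%/8⌋ = $71,580. Book value $214,740.
Year 2: ⌊$214,740 × 200%/8⌋ = $53,685. Book value $161,055.
Year 3: ⌊$161,055 × 200%/8⌋ = $40,263. Book value $120,792.
Year 4: ⌊$120,792 × 200%/8⌋ = $30,198. Book value $90,594.
Year 5: ⌊$90,594 × 200%/8⌋ = $22,648. Book value $67,946.
Year 6: ⌊$67,946 × 200%/8⌋ = $16,986. Book value $50,960.
Year 7: ⌊$50,960 × 200%/8⌋ = $12,740. Book value $38,220.
Year 8 (final): $38,220 − $36,800 = $1,420. Book value $36,800.

$71,580; $53,685; $40,263; $30,198; $22,648; $16,986; $12,740; $1,420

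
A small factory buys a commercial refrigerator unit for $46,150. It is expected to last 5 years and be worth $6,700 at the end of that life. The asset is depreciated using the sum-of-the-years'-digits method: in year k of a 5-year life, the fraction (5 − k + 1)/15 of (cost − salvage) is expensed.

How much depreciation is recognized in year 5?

Depreciable base = $46,150 − $6,700 = $39,450.
Sum of the years' digits = 5+4+3+2+1 = 15.
Year 1: $39,450 × 5/15 = $13,150. Book value $33,000.
Year 2: $39,450 × 4/15 = $10,520. Book value $22,480.
Year 3: $39,450 × 3/15 = $7,890. Book value $14,590.
Year 4: $39,450 × 2/15 = $5,260. Book value $9,330.
Year 5: $39,450 × 1/15 = $2,630. Book value $6,700.

$2,630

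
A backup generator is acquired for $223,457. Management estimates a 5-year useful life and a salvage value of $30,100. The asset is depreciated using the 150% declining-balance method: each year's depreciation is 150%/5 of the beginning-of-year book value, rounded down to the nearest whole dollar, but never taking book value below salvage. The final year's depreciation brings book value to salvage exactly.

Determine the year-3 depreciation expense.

$32,848

Depreciable base = $223,457 − $30,100 = $193,357.
Year 1: ⌊$223,457 × 150%/5⌋ = $67,037. Book value $156,420.
Year 2: ⌊$156,420 × 150%/5⌋ = $46,926. Book value $109,494.
Year 3: ⌊$109,494 × 150%/5⌋ = $32,848. Book value $76,646.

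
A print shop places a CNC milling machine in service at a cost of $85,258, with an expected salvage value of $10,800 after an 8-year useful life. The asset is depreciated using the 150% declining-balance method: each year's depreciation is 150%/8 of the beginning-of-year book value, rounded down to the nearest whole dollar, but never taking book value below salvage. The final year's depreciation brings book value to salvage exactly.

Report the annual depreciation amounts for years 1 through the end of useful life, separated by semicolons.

Depreciable base = $85,258 − $10,800 = $74,458.
Year 1: ⌊$85,258 × 150%/8⌋ = $15,985. Book value $69,273.
Year 2: ⌊$69,273 × 150%/8⌋ = $12,988. Book value $56,285.
Year 3: ⌊$56,285 × 150%/8⌋ = $10,553. Book value $45,732.
Year 4: ⌊$45,732 × 150%/8⌋ = $8,574. Book value $37,158.
Year 5: ⌊$37,158 × 150%/8⌋ = $6,967. Book value $30,191.
Year 6: ⌊$30,191 × 150%/8⌋ = $5,660. Book value $24,531.
Year 7: ⌊$24,531 × 150%/8⌋ = $4,599. Book value $19,932.
Year 8 (final): $19,932 − $10,800 = $9,132. Book value $10,800.

$15,985; $12,988; $10,553; $8,574; $6,967; $5,660; $4,599; $9,132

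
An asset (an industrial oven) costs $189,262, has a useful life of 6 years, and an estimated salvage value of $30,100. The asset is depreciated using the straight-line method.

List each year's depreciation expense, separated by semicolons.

$26,527; $26,527; $26,527; $26,527; $26,527; $26,527

Depreciable base = $189,262 − $30,100 = $159,162.
Annual expense = $159,162 / 6 = $26,527.
End of year 1: book value $162,735.
End of year 2: book value $136,208.
End of year 3: book value $109,681.
End of year 4: book value $83,154.
End of year 5: book value $56,627.
End of year 6: book value $30,100.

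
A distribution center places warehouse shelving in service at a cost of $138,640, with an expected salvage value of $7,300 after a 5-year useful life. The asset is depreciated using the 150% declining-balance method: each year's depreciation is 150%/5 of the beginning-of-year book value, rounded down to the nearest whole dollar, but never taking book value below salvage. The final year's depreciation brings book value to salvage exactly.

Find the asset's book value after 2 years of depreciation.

$67,934

Depreciable base = $138,640 − $7,300 = $131,340.
Year 1: ⌊$138,640 × 150%/5⌋ = $41,592. Book value $97,048.
Year 2: ⌊$97,048 × 150%/5⌋ = $29,114. Book value $67,934.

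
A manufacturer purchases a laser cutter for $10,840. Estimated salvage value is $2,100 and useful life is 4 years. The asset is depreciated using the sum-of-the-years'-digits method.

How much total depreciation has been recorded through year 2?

$6,118

Depreciable base = $10,840 − $2,100 = $8,740.
Sum of the years' digits = 4+3+2+1 = 10.
Year 1: $8,740 × 4/10 = $3,496. Book value $7,344.
Year 2: $8,740 × 3/10 = $2,622. Book value $4,722.
Accumulated through year 2 = $10,840 − $4,722 = $6,118.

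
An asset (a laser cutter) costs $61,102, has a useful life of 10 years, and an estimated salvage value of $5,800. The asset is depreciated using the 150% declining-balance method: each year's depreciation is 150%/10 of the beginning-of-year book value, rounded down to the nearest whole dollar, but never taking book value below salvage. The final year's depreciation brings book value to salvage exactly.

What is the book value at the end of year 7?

$19,590

Depreciable base = $61,102 − $5,800 = $55,302.
Year 1: ⌊$61,102 × 150%/10⌋ = $9,165. Book value $51,937.
Year 2: ⌊$51,937 × 150%/10⌋ = $7,790. Book value $44,147.
Year 3: ⌊$44,147 × 150%/10⌋ = $6,622. Book value $37,525.
Year 4: ⌊$37,525 × 150%/10⌋ = $5,628. Book value $31,897.
Year 5: ⌊$31,897 × 150%/10⌋ = $4,784. Book value $27,113.
Year 6: ⌊$27,113 × 150%/10⌋ = $4,066. Book value $23,047.
Year 7: ⌊$23,047 × 150%/10⌋ = $3,457. Book value $19,590.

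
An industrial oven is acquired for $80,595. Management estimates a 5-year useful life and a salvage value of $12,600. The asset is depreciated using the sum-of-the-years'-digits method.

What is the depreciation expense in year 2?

$18,132

Depreciable base = $80,595 − $12,600 = $67,995.
Sum of the years' digits = 5+4+3+2+1 = 15.
Year 1: $67,995 × 5/15 = $22,665. Book value $57,930.
Year 2: $67,995 × 4/15 = $18,132. Book value $39,798.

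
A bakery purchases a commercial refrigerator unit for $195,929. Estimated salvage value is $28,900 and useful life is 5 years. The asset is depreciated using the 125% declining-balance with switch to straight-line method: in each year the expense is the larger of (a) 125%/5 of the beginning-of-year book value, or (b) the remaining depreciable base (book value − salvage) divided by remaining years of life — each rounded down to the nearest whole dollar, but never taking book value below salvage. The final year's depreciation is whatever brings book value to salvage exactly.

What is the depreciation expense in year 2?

$36,736

Depreciable base = $195,929 − $28,900 = $167,029.
Year 1: DB = ⌊$195,929 × 125%/5⌋ = $48,982; SL = ⌊$167,029/5⌋ = $33,405 → take DB $48,982. Book value $146,947.
Year 2: DB = ⌊$146,947 × 125%/5⌋ = $36,736; SL = ⌊$118,047/4⌋ = $29,511 → take DB $36,736. Book value $110,211.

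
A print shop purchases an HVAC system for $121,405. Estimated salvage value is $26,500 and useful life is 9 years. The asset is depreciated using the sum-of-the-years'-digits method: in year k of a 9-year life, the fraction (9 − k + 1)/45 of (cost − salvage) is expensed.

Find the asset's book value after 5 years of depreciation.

Depreciable base = $121,405 − $26,500 = $94,905.
Sum of the years' digits = 9+8+7+6+5+4+3+2+1 = 45.
Year 1: $94,905 × 9/45 = $18,981. Book value $102,424.
Year 2: $94,905 × 8/45 = $16,872. Book value $85,552.
Year 3: $94,905 × 7/45 = $14,763. Book value $70,789.
Year 4: $94,905 × 6/45 = $12,654. Book value $58,135.
Year 5: $94,905 × 5/45 = $10,545. Book value $47,590.

$47,590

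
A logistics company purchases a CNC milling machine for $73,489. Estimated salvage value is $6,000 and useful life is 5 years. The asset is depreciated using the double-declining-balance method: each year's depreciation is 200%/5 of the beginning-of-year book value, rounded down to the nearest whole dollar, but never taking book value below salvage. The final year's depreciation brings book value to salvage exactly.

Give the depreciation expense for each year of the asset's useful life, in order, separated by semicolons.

Depreciable base = $73,489 − $6,000 = $67,489.
Year 1: ⌊$73,489 × 200%/5⌋ = $29,395. Book value $44,094.
Year 2: ⌊$44,094 × 200%/5⌋ = $17,637. Book value $26,457.
Year 3: ⌊$26,457 × 200%/5⌋ = $10,582. Book value $15,875.
Year 4: ⌊$15,875 × 200%/5⌋ = $6,350. Book value $9,525.
Year 5 (final): $9,525 − $6,000 = $3,525. Book value $6,000.

$29,395; $17,637; $10,582; $6,350; $3,525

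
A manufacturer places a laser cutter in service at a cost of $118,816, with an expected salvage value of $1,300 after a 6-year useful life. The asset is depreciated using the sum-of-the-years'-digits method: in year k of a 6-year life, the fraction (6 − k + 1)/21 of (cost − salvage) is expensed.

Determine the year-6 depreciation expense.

$5,596

Depreciable base = $118,816 − $1,300 = $117,516.
Sum of the years' digits = 6+5+4+3+2+1 = 21.
Year 1: $117,516 × 6/21 = $33,576. Book value $85,240.
Year 2: $117,516 × 5/21 = $27,980. Book value $57,260.
Year 3: $117,516 × 4/21 = $22,384. Book value $34,876.
Year 4: $117,516 × 3/21 = $16,788. Book value $18,088.
Year 5: $117,516 × 2/21 = $11,192. Book value $6,896.
Year 6: $117,516 × 1/21 = $5,596. Book value $1,300.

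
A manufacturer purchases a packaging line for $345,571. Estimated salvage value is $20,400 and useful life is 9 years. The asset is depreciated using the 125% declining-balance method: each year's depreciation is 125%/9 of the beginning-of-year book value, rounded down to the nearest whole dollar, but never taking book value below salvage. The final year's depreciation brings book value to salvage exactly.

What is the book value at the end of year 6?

Depreciable base = $345,571 − $20,400 = $325,171.
Year 1: ⌊$345,571 × 125%/9⌋ = $47,995. Book value $297,576.
Year 2: ⌊$297,576 × 125%/9⌋ = $41,330. Book value $256,246.
Year 3: ⌊$256,246 × 125%/9⌋ = $35,589. Book value $220,657.
Year 4: ⌊$220,657 × 125%/9⌋ = $30,646. Book value $190,011.
Year 5: ⌊$190,011 × 125%/9⌋ = $26,390. Book value $163,621.
Year 6: ⌊$163,621 × 125%/9⌋ = $22,725. Book value $140,896.

$140,896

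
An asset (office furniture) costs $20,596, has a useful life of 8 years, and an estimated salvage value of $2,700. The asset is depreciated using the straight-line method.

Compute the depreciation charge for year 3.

$2,237

Depreciable base = $20,596 − $2,700 = $17,896.
Annual expense = $17,896 / 8 = $2,237.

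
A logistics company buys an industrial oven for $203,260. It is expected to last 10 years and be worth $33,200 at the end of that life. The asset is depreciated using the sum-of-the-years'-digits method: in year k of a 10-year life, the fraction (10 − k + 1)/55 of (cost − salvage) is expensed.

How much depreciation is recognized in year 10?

$3,092

Depreciable base = $203,260 − $33,200 = $170,060.
Sum of the years' digits = 10+9+8+7+6+5+4+3+2+1 = 55.
Year 1: $170,060 × 10/55 = $30,920. Book value $172,340.
Year 2: $170,060 × 9/55 = $27,828. Book value $144,512.
Year 3: $170,060 × 8/55 = $24,736. Book value $119,776.
Year 4: $170,060 × 7/55 = $21,644. Book value $98,132.
Year 5: $170,060 × 6/55 = $18,552. Book value $79,580.
Year 6: $170,060 × 5/55 = $15,460. Book value $64,120.
Year 7: $170,060 × 4/55 = $12,368. Book value $51,752.
Year 8: $170,060 × 3/55 = $9,276. Book value $42,476.
Year 9: $170,060 × 2/55 = $6,184. Book value $36,292.
Year 10: $170,060 × 1/55 = $3,092. Book value $33,200.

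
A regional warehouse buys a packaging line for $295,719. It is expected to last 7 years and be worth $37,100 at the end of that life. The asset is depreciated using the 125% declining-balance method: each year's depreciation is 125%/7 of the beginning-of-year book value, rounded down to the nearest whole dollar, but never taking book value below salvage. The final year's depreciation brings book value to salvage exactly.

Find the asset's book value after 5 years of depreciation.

Depreciable base = $295,719 − $37,100 = $258,619.
Year 1: ⌊$295,719 × 125%/7⌋ = $52,806. Book value $242,913.
Year 2: ⌊$242,913 × 125%/7⌋ = $43,377. Book value $199,536.
Year 3: ⌊$199,536 × 125%/7⌋ = $35,631. Book value $163,905.
Year 4: ⌊$163,905 × 125%/7⌋ = $29,268. Book value $134,637.
Year 5: ⌊$134,637 × 125%/7⌋ = $24,042. Book value $110,595.

$110,595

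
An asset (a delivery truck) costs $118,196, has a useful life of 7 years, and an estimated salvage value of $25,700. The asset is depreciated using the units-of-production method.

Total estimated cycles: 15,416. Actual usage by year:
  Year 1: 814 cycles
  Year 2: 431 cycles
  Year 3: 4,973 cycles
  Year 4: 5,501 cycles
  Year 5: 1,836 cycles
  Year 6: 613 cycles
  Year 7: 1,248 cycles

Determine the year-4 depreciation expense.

$33,006

Depreciable base = $118,196 − $25,700 = $92,496.
Rate = $92,496 / 15,416 cycles = $6 per cycle.
Year 1: 814 × $6 = $4,884. Book value $113,312.
Year 2: 431 × $6 = $2,586. Book value $110,726.
Year 3: 4,973 × $6 = $29,838. Book value $80,888.
Year 4: 5,501 × $6 = $33,006. Book value $47,882.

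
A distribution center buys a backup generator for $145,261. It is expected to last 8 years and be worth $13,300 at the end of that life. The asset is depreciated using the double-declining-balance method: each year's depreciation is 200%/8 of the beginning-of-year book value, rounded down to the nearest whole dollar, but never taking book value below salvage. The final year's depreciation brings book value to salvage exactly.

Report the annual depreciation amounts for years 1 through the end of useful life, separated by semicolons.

Depreciable base = $145,261 − $13,300 = $131,961.
Year 1: ⌊$145,261 × 200%/8⌋ = $36,315. Book value $108,946.
Year 2: ⌊$108,946 × 200%/8⌋ = $27,236. Book value $81,710.
Year 3: ⌊$81,710 × 200%/8⌋ = $20,427. Book value $61,283.
Year 4: ⌊$61,283 × 200%/8⌋ = $15,320. Book value $45,963.
Year 5: ⌊$45,963 × 200%/8⌋ = $11,490. Book value $34,473.
Year 6: ⌊$34,473 × 200%/8⌋ = $8,618. Book value $25,855.
Year 7: ⌊$25,855 × 200%/8⌋ = $6,463. Book value $19,392.
Year 8 (final): $19,392 − $13,300 = $6,092. Book value $13,300.

$36,315; $27,236; $20,427; $15,320; $11,490; $8,618; $6,463; $6,092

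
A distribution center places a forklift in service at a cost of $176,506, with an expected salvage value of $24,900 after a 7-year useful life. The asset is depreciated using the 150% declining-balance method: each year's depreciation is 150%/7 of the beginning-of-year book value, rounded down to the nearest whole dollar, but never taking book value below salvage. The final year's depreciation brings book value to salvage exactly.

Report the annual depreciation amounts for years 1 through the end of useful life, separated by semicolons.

Depreciable base = $176,506 − $24,900 = $151,606.
Year 1: ⌊$176,506 × 150%/7⌋ = $37,822. Book value $138,684.
Year 2: ⌊$138,684 × 150%/7⌋ = $29,718. Book value $108,966.
Year 3: ⌊$108,966 × 150%/7⌋ = $23,349. Book value $85,617.
Year 4: ⌊$85,617 × 150%/7⌋ = $18,346. Book value $67,271.
Year 5: ⌊$67,271 × 150%/7⌋ = $14,415. Book value $52,856.
Year 6: ⌊$52,856 × 150%/7⌋ = $11,326. Book value $41,530.
Year 7 (final): $41,530 − $24,900 = $16,630. Book value $24,900.

$37,822; $29,718; $23,349; $18,346; $14,415; $11,326; $16,630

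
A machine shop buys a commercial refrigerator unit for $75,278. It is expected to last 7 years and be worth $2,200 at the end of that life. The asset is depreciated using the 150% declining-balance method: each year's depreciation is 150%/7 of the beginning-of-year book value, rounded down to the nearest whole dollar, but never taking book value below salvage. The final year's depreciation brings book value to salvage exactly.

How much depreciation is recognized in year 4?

Depreciable base = $75,278 − $2,200 = $73,078.
Year 1: ⌊$75,278 × 150%/7⌋ = $16,131. Book value $59,147.
Year 2: ⌊$59,147 × 150%/7⌋ = $12,674. Book value $46,473.
Year 3: ⌊$46,473 × 150%/7⌋ = $9,958. Book value $36,515.
Year 4: ⌊$36,515 × 150%/7⌋ = $7,824. Book value $28,691.

$7,824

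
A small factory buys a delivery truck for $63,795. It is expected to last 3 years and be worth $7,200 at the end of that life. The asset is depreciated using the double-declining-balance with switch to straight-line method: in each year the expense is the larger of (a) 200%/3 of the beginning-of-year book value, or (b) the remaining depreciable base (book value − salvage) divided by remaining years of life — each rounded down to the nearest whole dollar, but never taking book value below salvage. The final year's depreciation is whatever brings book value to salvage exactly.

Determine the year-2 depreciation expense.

Depreciable base = $63,795 − $7,200 = $56,595.
Year 1: DB = ⌊$63,795 × 200%/3⌋ = $42,530; SL = ⌊$56,595/3⌋ = $18,865 → take DB $42,530. Book value $21,265.
Year 2: DB = ⌊$21,265 × 200%/3⌋ = $14,176; SL = ⌊$14,065/2⌋ = $7,032 → take DB $14,176, capped at $14,065. Book value $7,200.

$14,065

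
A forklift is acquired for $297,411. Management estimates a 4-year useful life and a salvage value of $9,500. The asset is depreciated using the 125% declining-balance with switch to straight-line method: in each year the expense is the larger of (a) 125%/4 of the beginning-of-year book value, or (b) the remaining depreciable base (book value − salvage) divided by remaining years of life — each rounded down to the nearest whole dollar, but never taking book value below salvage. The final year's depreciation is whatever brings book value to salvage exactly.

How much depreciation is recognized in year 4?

$64,991

Depreciable base = $297,411 − $9,500 = $287,911.
Year 1: DB = ⌊$297,411 × 125%/4⌋ = $92,940; SL = ⌊$287,911/4⌋ = $71,977 → take DB $92,940. Book value $204,471.
Year 2: DB = ⌊$204,471 × 125%/4⌋ = $63,897; SL = ⌊$194,971/3⌋ = $64,990 → take SL $64,990. Book value $139,481.
Year 3: DB = ⌊$139,481 × 125%/4⌋ = $43,587; SL = ⌊$129,981/2⌋ = $64,990 → take SL $64,990. Book value $74,491.
Year 4 (final): $74,491 − $9,500 = $64,991. Book value $9,500.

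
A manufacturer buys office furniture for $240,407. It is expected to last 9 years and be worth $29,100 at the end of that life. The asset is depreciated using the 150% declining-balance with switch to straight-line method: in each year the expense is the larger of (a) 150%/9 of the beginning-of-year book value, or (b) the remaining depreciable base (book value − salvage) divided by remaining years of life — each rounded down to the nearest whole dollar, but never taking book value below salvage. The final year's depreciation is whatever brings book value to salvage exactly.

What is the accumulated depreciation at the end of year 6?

Depreciable base = $240,407 − $29,100 = $211,307.
Year 1: DB = ⌊$240,407 × 150%/9⌋ = $40,067; SL = ⌊$211,307/9⌋ = $23,478 → take DB $40,067. Book value $200,340.
Year 2: DB = ⌊$200,340 × 150%/9⌋ = $33,390; SL = ⌊$171,240/8⌋ = $21,405 → take DB $33,390. Book value $166,950.
Year 3: DB = ⌊$166,950 × 150%/9⌋ = $27,825; SL = ⌊$137,850/7⌋ = $19,692 → take DB $27,825. Book value $139,125.
Year 4: DB = ⌊$139,125 × 150%/9⌋ = $23,187; SL = ⌊$110,025/6⌋ = $18,337 → take DB $23,187. Book value $115,938.
Year 5: DB = ⌊$115,938 × 150%/9⌋ = $19,323; SL = ⌊$86,838/5⌋ = $17,367 → take DB $19,323. Book value $96,615.
Year 6: DB = ⌊$96,615 × 150%/9⌋ = $16,102; SL = ⌊$67,515/4⌋ = $16,878 → take SL $16,878. Book value $79,737.
Accumulated through year 6 = $240,407 − $79,737 = $160,670.

$160,670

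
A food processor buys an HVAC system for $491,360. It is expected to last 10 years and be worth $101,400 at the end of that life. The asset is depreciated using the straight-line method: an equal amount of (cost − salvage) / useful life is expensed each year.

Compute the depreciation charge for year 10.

Depreciable base = $491,360 − $101,400 = $389,960.
Annual expense = $389,960 / 10 = $38,996.

$38,996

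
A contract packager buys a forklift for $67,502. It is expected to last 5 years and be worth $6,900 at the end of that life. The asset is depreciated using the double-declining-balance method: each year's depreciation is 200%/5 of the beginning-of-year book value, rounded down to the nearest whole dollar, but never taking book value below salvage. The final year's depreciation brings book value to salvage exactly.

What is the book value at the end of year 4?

Depreciable base = $67,502 − $6,900 = $60,602.
Year 1: ⌊$67,502 × 200%/5⌋ = $27,000. Book value $40,502.
Year 2: ⌊$40,502 × 200%/5⌋ = $16,200. Book value $24,302.
Year 3: ⌊$24,302 × 200%/5⌋ = $9,720. Book value $14,582.
Year 4: ⌊$14,582 × 200%/5⌋ = $5,832. Book value $8,750.

$8,750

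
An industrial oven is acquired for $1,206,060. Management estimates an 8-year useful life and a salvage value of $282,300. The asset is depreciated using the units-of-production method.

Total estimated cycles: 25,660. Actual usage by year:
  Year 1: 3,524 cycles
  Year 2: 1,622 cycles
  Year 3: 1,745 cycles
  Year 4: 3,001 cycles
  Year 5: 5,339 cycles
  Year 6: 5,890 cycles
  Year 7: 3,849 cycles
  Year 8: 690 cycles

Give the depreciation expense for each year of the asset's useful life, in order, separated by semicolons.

Depreciable base = $1,206,060 − $282,300 = $923,760.
Rate = $923,760 / 25,660 cycles = $36 per cycle.
Year 1: 3,524 × $36 = $126,864. Book value $1,079,196.
Year 2: 1,622 × $36 = $58,392. Book value $1,020,804.
Year 3: 1,745 × $36 = $62,820. Book value $957,984.
Year 4: 3,001 × $36 = $108,036. Book value $849,948.
Year 5: 5,339 × $36 = $192,204. Book value $657,744.
Year 6: 5,890 × $36 = $212,040. Book value $445,704.
Year 7: 3,849 × $36 = $138,564. Book value $307,140.
Year 8: 690 × $36 = $24,840. Book value $282,300.

$126,864; $58,392; $62,820; $108,036; $192,204; $212,040; $138,564; $24,840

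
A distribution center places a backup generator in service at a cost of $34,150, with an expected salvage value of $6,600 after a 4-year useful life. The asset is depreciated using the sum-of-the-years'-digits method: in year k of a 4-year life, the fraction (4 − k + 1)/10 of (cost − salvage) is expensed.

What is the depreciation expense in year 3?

Depreciable base = $34,150 − $6,600 = $27,550.
Sum of the years' digits = 4+3+2+1 = 10.
Year 1: $27,550 × 4/10 = $11,020. Book value $23,130.
Year 2: $27,550 × 3/10 = $8,265. Book value $14,865.
Year 3: $27,550 × 2/10 = $5,510. Book value $9,355.

$5,510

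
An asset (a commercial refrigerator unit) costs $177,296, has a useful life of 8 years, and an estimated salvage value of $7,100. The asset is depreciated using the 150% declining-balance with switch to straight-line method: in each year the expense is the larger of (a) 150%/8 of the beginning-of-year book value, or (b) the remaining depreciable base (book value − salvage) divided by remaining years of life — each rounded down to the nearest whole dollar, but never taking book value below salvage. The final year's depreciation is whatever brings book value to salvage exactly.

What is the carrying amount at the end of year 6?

$42,184

Depreciable base = $177,296 − $7,100 = $170,196.
Year 1: DB = ⌊$177,296 × 150%/8⌋ = $33,243; SL = ⌊$170,196/8⌋ = $21,274 → take DB $33,243. Book value $144,053.
Year 2: DB = ⌊$144,053 × 150%/8⌋ = $27,009; SL = ⌊$136,953/7⌋ = $19,564 → take DB $27,009. Book value $117,044.
Year 3: DB = ⌊$117,044 × 150%/8⌋ = $21,945; SL = ⌊$109,944/6⌋ = $18,324 → take DB $21,945. Book value $95,099.
Year 4: DB = ⌊$95,099 × 150%/8⌋ = $17,831; SL = ⌊$87,999/5⌋ = $17,599 → take DB $17,831. Book value $77,268.
Year 5: DB = ⌊$77,268 × 150%/8⌋ = $14,487; SL = ⌊$70,168/4⌋ = $17,542 → take SL $17,542. Book value $59,726.
Year 6: DB = ⌊$59,726 × 150%/8⌋ = $11,198; SL = ⌊$52,626/3⌋ = $17,542 → take SL $17,542. Book value $42,184.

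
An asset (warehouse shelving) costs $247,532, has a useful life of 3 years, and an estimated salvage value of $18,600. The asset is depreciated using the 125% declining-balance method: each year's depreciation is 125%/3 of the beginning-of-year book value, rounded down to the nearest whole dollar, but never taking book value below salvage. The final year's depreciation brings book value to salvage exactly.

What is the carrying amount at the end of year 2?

Depreciable base = $247,532 − $18,600 = $228,932.
Year 1: ⌊$247,532 × 125%/3⌋ = $103,138. Book value $144,394.
Year 2: ⌊$144,394 × 125%/3⌋ = $60,164. Book value $84,230.

$84,230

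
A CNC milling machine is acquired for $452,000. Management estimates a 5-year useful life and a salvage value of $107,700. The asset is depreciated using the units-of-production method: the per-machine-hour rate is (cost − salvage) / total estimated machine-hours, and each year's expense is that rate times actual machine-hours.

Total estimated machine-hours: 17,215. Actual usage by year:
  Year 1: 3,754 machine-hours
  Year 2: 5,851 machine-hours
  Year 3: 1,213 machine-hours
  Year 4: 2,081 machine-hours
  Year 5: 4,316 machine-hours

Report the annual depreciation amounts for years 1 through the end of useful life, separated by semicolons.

Depreciable base = $452,000 − $107,700 = $344,300.
Rate = $344,300 / 17,215 machine-hours = $20 per machine-hour.
Year 1: 3,754 × $20 = $75,080. Book value $376,920.
Year 2: 5,851 × $20 = $117,020. Book value $259,900.
Year 3: 1,213 × $20 = $24,260. Book value $235,640.
Year 4: 2,081 × $20 = $41,620. Book value $194,020.
Year 5: 4,316 × $20 = $86,320. Book value $107,700.

$75,080; $117,020; $24,260; $41,620; $86,320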